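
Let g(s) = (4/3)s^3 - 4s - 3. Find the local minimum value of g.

-17/3

g'(s) = 4s^2 - 4 = 0 at s = -1, 1.
Since g''(s) = 8s, we get g''(-1) = -8 < 0 ⇒ local maximum; g''(1) = 8 > 0 ⇒ local minimum.
So the local minimum value is g(1) = -17/3.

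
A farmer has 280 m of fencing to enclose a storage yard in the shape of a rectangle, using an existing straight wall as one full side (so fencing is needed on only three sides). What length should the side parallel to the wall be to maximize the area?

140

Let the sides perpendicular to the wall have length x and the parallel side y, so 2x + y = 280 and the area is A = xy = x(280 − 2x).
A'(x) = 280 − 4x = 0 gives x = 70, and A''(x) = −4 < 0 confirms a maximum.
Then y = 280 − 2·70 = 140 and A = 9800.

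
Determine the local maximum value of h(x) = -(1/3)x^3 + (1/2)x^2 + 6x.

Critical points: h'(x) = -x^2 + x + 6 vanishes at x = -2, 3.
Second-derivative test with h''(x) = -2x + 1: h''(-2) = 5 > 0 ⇒ local minimum; h''(3) = -5 < 0 ⇒ local maximum.
Thus h has its local maximum at x = 3, with value 27/2.

27/2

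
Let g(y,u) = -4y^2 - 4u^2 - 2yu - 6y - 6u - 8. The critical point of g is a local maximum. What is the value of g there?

∂g/∂y = -8y - 2u - 6 = 0 and ∂g/∂u = -2y - 8u - 6 = 0, so (y, u) = (-3/5, -3/5).
The Hessian has g_{yy} = -8, g_{uu} = -8, g_{yu} = -2, giving D = 60 > 0 with g_{yy} < 0, so the point is a local maximum.
g(-3/5, -3/5) = -22/5.

-22/5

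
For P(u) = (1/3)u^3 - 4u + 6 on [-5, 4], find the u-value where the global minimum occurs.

-5

Differentiating, P'(u) = u^2 - 4; which vanishes at u = -2 and u = 2.
Compare values at every candidate in [-5, 4]: P(-5) = -47/3, P(-2) = 34/3, P(2) = 2/3, P(4) = 34/3.
Hence the absolute minimum is -47/3 at u = -5.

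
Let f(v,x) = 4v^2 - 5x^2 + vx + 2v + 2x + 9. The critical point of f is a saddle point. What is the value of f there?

∂f/∂v = 8v + x + 2 = 0 and ∂f/∂x = v - 10x + 2 = 0, so (v, x) = (-22/81, 14/81).
The Hessian has f_{vv} = 8, f_{xx} = -10, f_{vx} = 1, giving D = -81 < 0, so the point is a saddle point.
f(-22/81, 14/81) = 721/81.

721/81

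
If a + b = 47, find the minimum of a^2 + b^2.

2209/2

With a + b = 47, a^2 + b^2 = a^2 + (47 − a)^2.
The derivative 2a − 2(47 − a) = 4a − 94 vanishes at a = 47/2; second derivative 4 > 0, a minimum.
The minimum is 2·(47/2)^2 = 2209/2.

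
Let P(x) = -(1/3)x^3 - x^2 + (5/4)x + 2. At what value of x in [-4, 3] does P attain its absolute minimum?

P'(x) = -x^2 - 2x + 5/4, which vanishes at x = -5/2 and x = 1/2.
Candidates: P(-4) = 7/3, P(-5/2) = -13/6, P(1/2) = 7/3, P(3) = -49/4.
So the minimum is P(3) = -49/4.

3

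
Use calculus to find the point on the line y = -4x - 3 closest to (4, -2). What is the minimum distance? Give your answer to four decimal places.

4.1231

Minimize D(x)^2 = (x - 4)^2 + (-4x - 1)^2.
d/dx[D^2] = 2(x - 4) + 2·(-4)·(-4x - 1) = 0 ⇒ x = 0.
Then y = -3 and the distance is √(17) ≈ 4.1231.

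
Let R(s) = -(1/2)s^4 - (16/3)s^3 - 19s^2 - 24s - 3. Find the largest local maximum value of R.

41/6

R'(s) = -2s^3 - 16s^2 - 38s - 24. Setting R'(s) = 0 gives s ∈ {-4, -3, -1}.
R''(s) = -6s^2 - 32s - 38. R''(-4) = -6 < 0 ⇒ local maximum; R''(-3) = 4 > 0 ⇒ local minimum; R''(-1) = -12 < 0 ⇒ local maximum.
The largest local maximum is R(-1) = 41/6.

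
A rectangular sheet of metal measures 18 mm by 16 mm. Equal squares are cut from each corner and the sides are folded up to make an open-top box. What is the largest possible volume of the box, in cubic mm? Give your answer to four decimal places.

With cut size x, the volume is V(x) = x(18 − 2x)(16 − 2x) for 0 < x < 8.
V'(x) = 12x^2 − 136x + 288. Setting V'(x) = 0 gives x ≈ 2.8187 (the root in (0, 8)).
V''(x) = 24x − 136 is negative there, so this is the maximum; V ≈ 361.0999.

361.0999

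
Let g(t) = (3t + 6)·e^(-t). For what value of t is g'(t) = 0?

Differentiating with the product rule gives g'(t) = (-3t - 3)·e^(-t). Since e^(-t) > 0, the only critical point is t = -1.
g''(-1) has the same sign as -3 < 0, so this is a local maximum.
g(-1) = (3)·e^(1) ≈ 8.1548.

-1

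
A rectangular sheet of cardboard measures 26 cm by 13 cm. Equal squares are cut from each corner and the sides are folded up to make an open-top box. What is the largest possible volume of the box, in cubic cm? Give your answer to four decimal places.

422.8128

With cut size x, the volume is V(x) = x(26 − 2x)(13 − 2x) for 0 < x < 6.5.
V'(x) = 12x^2 − 156x + 338. Setting V'(x) = 0 gives x ≈ 2.7472 (the root in (0, 6.5)).
V''(x) = 24x − 156 is negative there, so this is the maximum; V ≈ 422.8128.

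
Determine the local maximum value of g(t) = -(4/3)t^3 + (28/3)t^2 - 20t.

g'(t) = -4t^2 + (56/3)t - 20. Setting g'(t) = 0 gives t ∈ {5/3, 3}.
g''(t) = -8t + 56/3. g''(5/3) = 16/3 > 0 ⇒ local minimum; g''(3) = -16/3 < 0 ⇒ local maximum.
Thus g has its local maximum at t = 3, with value -12.

-12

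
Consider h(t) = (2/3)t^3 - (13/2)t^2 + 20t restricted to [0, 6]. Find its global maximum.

h'(t) = 2t^2 - 13t + 20, which vanishes at t = 5/2 and t = 4.
Compare values at every candidate in [0, 6]: h(0) = 0; h(5/2) = 475/24; h(4) = 56/3; h(6) = 30.
So the maximum is h(6) = 30.

30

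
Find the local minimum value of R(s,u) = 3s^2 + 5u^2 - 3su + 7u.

-49/17

∂R/∂s = 6s - 3u = 0 and ∂R/∂u = -3s + 10u + 7 = 0, so (s, u) = (-7/17, -14/17).
The Hessian has R_{ss} = 6, R_{uu} = 10, R_{su} = -3, giving D = 51 > 0 with R_{ss} > 0, so the point is a local minimum.
R(-7/17, -14/17) = -49/17.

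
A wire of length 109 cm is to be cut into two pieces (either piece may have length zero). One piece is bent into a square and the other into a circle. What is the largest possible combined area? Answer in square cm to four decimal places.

Let x be the length used for the square. Square side x/4; circle radius (109−x)/(2π).
A(x) = (x/4)² + π·((109−x)/(2π))² = x²/16 + (109−x)²/(4π) for 0 ≤ x ≤ 109. A'(x) = x/8 − (109−x)/(2π) = 0 gives x = 4·109/(π+4) ≈ 61.0508.
A'' > 0, so the interior critical point is a minimum; the maximum is at an endpoint. A(0) = 945.4599 and A(109) = 742.5625, so the largest area is 945.4599.

945.4599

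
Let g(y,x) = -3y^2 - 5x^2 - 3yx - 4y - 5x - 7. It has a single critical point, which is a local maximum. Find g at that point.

-262/51

∂g/∂y = -6y - 3x - 4 = 0 and ∂g/∂x = -3y - 10x - 5 = 0, so (y, x) = (-25/51, -6/17).
The Hessian has g_{yy} = -6, g_{xx} = -10, g_{yx} = -3, giving D = 51 > 0 with g_{yy} < 0, so the point is a local maximum.
g(-25/51, -6/17) = -262/51.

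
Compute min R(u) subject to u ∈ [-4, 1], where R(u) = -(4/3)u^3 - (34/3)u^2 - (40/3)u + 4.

Differentiating, R'(u) = -4u^2 - (68/3)u - 40/3; whose only zero in [-4, 1] is u = -2/3.
Evaluating at the critical points and endpoints: R(-4) = -116/3,  R(-2/3) = 668/81,  R(1) = -22.
Hence the absolute minimum is -116/3 at u = -4.

-116/3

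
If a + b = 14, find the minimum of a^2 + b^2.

98

With a + b = 14, a^2 + b^2 = a^2 + (14 − a)^2.
The derivative 2a − 2(14 − a) = 4a − 28 vanishes at a = 7; second derivative 4 > 0, a minimum.
The minimum is 2·(7)^2 = 98.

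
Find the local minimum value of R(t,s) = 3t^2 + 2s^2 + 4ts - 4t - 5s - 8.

-91/8

∂R/∂t = 6t + 4s - 4 = 0 and ∂R/∂s = 4t + 4s - 5 = 0, so (t, s) = (-1/2, 7/4).
The Hessian has R_{tt} = 6, R_{ss} = 4, R_{ts} = 4, giving D = 8 > 0 with R_{tt} > 0, so the point is a local minimum.
R(-1/2, 7/4) = -91/8.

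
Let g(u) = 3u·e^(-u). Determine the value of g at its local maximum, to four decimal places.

1.1036

Differentiating with the product rule gives g'(u) = (-3u + 3)·e^(-u). Since e^(-u) > 0, the only critical point is u = 1.
g''(1) has the same sign as -3 < 0, so this is a local maximum.
g(1) = (3)·e^(-1) ≈ 1.1036.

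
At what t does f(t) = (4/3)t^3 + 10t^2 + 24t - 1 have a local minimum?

f'(t) = 4t^2 + 20t + 24. Setting f'(t) = 0 gives t ∈ {-3, -2}.
Second-derivative test with f''(t) = 8t + 20: f''(-3) = -4 < 0 ⇒ local maximum; f''(-2) = 4 > 0 ⇒ local minimum.
The local minimum is f(-2) = -59/3.

-2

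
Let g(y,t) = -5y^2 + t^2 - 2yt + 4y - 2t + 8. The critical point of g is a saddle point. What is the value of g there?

∂g/∂y = -10y - 2t + 4 = 0 and ∂g/∂t = -2y + 2t - 2 = 0, so (y, t) = (1/6, 7/6).
The Hessian has g_{yy} = -10, g_{tt} = 2, g_{yt} = -2, giving D = -24 < 0, so the point is a saddle point.
g(1/6, 7/6) = 43/6.

43/6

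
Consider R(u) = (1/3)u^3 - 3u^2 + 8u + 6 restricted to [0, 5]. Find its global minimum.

Differentiating, R'(u) = u^2 - 6u + 8; which vanishes at u = 2 and u = 4.
Evaluating at the critical points and endpoints: R(0) = 6; R(2) = 38/3; R(4) = 34/3; R(5) = 38/3.
Hence the absolute minimum is 6 at u = 0.

6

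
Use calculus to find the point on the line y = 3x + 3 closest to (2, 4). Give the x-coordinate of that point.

1/2

Minimize D(x)^2 = (x - 2)^2 + (3x - 1)^2.
d/dx[D^2] = 2(x - 2) + 2·3·(3x - 1) = 0 ⇒ x = 1/2.
Then y = 9/2 and the distance is √(5/2) ≈ 1.5811.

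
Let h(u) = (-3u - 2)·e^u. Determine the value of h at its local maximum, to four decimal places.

0.5666

h'(u) = (-3)·e^u + (-3u - 2)·1·e^u = (-3u - 5)·e^u. Since e^u > 0, the only critical point is u = -5/3.
h''(-5/3) has the same sign as -3 < 0, so this is a local maximum.
h(-5/3) = (3)·e^(-5/3) ≈ 0.5666.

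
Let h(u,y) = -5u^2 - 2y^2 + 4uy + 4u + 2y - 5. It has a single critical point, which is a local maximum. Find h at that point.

∂h/∂u = -10u + 4y + 4 = 0 and ∂h/∂y = 4u - 4y + 2 = 0, so (u, y) = (1, 3/2).
The Hessian has h_{uu} = -10, h_{yy} = -4, h_{uy} = 4, giving D = 24 > 0 with h_{uu} < 0, so the point is a local maximum.
h(1, 3/2) = -3/2.

-3/2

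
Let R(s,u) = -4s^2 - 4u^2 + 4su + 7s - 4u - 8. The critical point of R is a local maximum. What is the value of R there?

-59/12

∂R/∂s = -8s + 4u + 7 = 0 and ∂R/∂u = 4s - 8u - 4 = 0, so (s, u) = (5/6, -1/12).
The Hessian has R_{ss} = -8, R_{uu} = -8, R_{su} = 4, giving D = 48 > 0 with R_{ss} < 0, so the point is a local maximum.
R(5/6, -1/12) = -59/12.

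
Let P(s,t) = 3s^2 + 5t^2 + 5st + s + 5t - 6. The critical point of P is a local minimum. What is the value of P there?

-53/7

∂P/∂s = 6s + 5t + 1 = 0 and ∂P/∂t = 5s + 10t + 5 = 0, so (s, t) = (3/7, -5/7).
The Hessian has P_{ss} = 6, P_{tt} = 10, P_{st} = 5, giving D = 35 > 0 with P_{ss} > 0, so the point is a local minimum.
P(3/7, -5/7) = -53/7.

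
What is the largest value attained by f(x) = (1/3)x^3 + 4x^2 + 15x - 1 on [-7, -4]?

-53/3

The derivative is x^2 + 8x + 15, whose only zero in [-7, -4] is x = -5.
Compare values at every candidate in [-7, -4]: f(-7) = -73/3; f(-5) = -53/3; f(-4) = -55/3.
So the maximum is f(-5) = -53/3.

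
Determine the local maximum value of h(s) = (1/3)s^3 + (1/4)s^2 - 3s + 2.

19/3

Critical points: h'(s) = s^2 + (1/2)s - 3 vanishes at s = -2, 3/2.
Since h''(s) = 2s + 1/2, we get h''(-2) = -7/2 < 0 ⇒ local maximum; h''(3/2) = 7/2 > 0 ⇒ local minimum.
Thus h has its local maximum at s = -2, with value 19/3.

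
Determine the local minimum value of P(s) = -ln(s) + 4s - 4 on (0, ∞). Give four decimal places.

P'(s) = -1/s + 4 = 0 gives s = 1/4.
P''(s) = 1/s², which is positive for s > 0, so this is a local minimum.
P(1/4) = -1·ln(1/4) + 1 - 4 ≈ -1.6137.

-1.6137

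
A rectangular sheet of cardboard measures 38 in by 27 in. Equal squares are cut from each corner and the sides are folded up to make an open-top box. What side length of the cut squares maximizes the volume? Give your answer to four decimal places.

With cut size x, the volume is V(x) = x(38 − 2x)(27 − 2x) for 0 < x < 13.5.
V'(x) = 12x^2 − 260x + 1026. Setting V'(x) = 0 gives x ≈ 5.1888 (the root in (0, 13.5)).
V''(x) = 24x − 260 is negative there, so this is the maximum; V ≈ 2382.4405.

5.1888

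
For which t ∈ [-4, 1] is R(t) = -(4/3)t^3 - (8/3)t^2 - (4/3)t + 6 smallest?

The derivative is -4t^2 - (16/3)t - 4/3, which vanishes at t = -1 and t = -1/3.
Evaluating at the critical points and endpoints: R(-4) = 54, R(-1) = 6, R(-1/3) = 502/81, R(1) = 2/3.
The minimum over the interval is 2/3, attained at t = 1.

1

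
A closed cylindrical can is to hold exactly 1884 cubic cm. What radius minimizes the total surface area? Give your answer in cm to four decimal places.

With radius r and height h, πr²h = 1884 so h = 1884/(πr²), and S(r) = 2πr² + 2πrh = 2πr² + 2·1884/r.
S'(r) = 4πr − 2·1884/r² = 0 ⇒ r³ = 1884/(2π), so r ≈ 6.6932 and h = 2r ≈ 13.3864.
S''(r) = 4π + 4·1884/r³ > 0, so this is the minimum; S ≈ 844.4394.

6.6932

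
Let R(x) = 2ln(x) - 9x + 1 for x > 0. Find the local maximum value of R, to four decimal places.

-4.0082

R'(x) = 2/x − 9 = 0 gives x = 2/9.
R''(x) = -2/x², which is negative for x > 0, so this is a local maximum.
R(2/9) = 2·ln(2/9) - 2 + 1 ≈ -4.0082.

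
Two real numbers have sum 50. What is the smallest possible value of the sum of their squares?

1250

With a + b = 50, a^2 + b^2 = a^2 + (50 − a)^2.
The derivative 2a − 2(50 − a) = 4a − 100 vanishes at a = 25; second derivative 4 > 0, a minimum.
The minimum is 2·(25)^2 = 1250.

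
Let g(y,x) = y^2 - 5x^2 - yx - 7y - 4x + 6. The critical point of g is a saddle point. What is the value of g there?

∂g/∂y = 2y - x - 7 = 0 and ∂g/∂x = -y - 10x - 4 = 0, so (y, x) = (22/7, -5/7).
The Hessian has g_{yy} = 2, g_{xx} = -10, g_{yx} = -1, giving D = -21 < 0, so the point is a saddle point.
g(22/7, -5/7) = -25/7.

-25/7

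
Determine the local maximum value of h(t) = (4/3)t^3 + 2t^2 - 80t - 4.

h'(t) = 4t^2 + 4t - 80. Setting h'(t) = 0 gives t ∈ {-5, 4}.
Second-derivative test with h''(t) = 8t + 4: h''(-5) = -36 < 0 ⇒ local maximum; h''(4) = 36 > 0 ⇒ local minimum.
The local maximum is h(-5) = 838/3.

838/3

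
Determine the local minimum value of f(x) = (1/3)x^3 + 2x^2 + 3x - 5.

-19/3

f'(x) = x^2 + 4x + 3. Setting f'(x) = 0 gives x ∈ {-3, -1}.
Since f''(x) = 2x + 4, we get f''(-3) = -2 < 0 ⇒ local maximum; f''(-1) = 2 > 0 ⇒ local minimum.
So the local minimum value is f(-1) = -19/3.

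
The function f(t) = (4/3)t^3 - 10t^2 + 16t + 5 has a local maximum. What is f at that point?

37/3

f'(t) = 4t^2 - 20t + 16 = 0 at t = 1, 4.
Second-derivative test with f''(t) = 8t - 20: f''(1) = -12 < 0 ⇒ local maximum; f''(4) = 12 > 0 ⇒ local minimum.
So the local maximum value is f(1) = 37/3.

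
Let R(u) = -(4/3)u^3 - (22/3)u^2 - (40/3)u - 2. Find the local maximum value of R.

488/81

Critical points: R'(u) = -4u^2 - (44/3)u - 40/3 vanishes at u = -2, -5/3.
R''(u) = -8u - 44/3. R''(-2) = 4/3 > 0 ⇒ local minimum; R''(-5/3) = -4/3 < 0 ⇒ local maximum.
The local maximum is R(-5/3) = 488/81.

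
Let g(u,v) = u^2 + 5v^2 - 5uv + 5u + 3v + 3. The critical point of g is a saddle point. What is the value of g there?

224/5

∂g/∂u = 2u - 5v + 5 = 0 and ∂g/∂v = -5u + 10v + 3 = 0, so (u, v) = (13, 31/5).
The Hessian has g_{uu} = 2, g_{vv} = 10, g_{uv} = -5, giving D = -5 < 0, so the point is a saddle point.
g(13, 31/5) = 224/5.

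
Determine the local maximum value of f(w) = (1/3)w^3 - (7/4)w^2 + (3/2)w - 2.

f'(w) = w^2 - (7/2)w + 3/2 = 0 at w = 1/2, 3.
f''(w) = 2w - 7/2. f''(1/2) = -5/2 < 0 ⇒ local maximum; f''(3) = 5/2 > 0 ⇒ local minimum.
Thus f has its local maximum at w = 1/2, with value -79/48.

-79/48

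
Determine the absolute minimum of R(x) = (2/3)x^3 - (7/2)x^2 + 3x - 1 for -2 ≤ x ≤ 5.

Differentiating, R'(x) = 2x^2 - 7x + 3; which vanishes at x = 1/2 and x = 3.
Compare values at every candidate in [-2, 5]: R(-2) = -79/3,  R(1/2) = -7/24,  R(3) = -11/2,  R(5) = 59/6.
Hence the absolute minimum is -79/3 at x = -2.

-79/3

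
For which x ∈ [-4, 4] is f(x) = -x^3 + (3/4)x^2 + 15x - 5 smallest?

-2

Differentiating, f'(x) = -3x^2 + (3/2)x + 15; which vanishes at x = -2 and x = 5/2.
Evaluating at the critical points and endpoints: f(-4) = 11, f(-2) = -24, f(5/2) = 345/16, f(4) = 3.
So the minimum is f(-2) = -24.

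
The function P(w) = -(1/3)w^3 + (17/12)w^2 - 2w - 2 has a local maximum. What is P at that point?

Critical points: P'(w) = -w^2 + (17/6)w - 2 vanishes at w = 4/3, 3/2.
Second-derivative test with P''(w) = -2w + 17/6: P''(4/3) = 1/6 > 0 ⇒ local minimum; P''(3/2) = -1/6 < 0 ⇒ local maximum.
Thus P has its local maximum at w = 3/2, with value -47/16.

-47/16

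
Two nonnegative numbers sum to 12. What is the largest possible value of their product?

With x + y = 12, the product is P(x) = x(12 − x).
P'(x) = 12 − 2x = 0 gives x = 6; P'' = −2 < 0, so this is the maximum.
P = 6·6 = 36.

36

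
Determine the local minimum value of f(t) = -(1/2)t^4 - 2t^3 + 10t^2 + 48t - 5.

-53

f'(t) = -2t^3 - 6t^2 + 20t + 48 = 0 at t = -4, -2, 3.
Second-derivative test with f''(t) = -6t^2 - 12t + 20: f''(-4) = -28 < 0 ⇒ local maximum; f''(-2) = 20 > 0 ⇒ local minimum; f''(3) = -70 < 0 ⇒ local maximum.
The local minimum is f(-2) = -53.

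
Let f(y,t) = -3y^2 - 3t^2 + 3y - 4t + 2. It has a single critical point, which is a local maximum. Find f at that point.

49/12

∂f/∂y = -6y + 3 = 0 and ∂f/∂t = -6t - 4 = 0, so (y, t) = (1/2, -2/3).
The Hessian has f_{yy} = -6, f_{tt} = -6, f_{yt} = 0, giving D = 36 > 0 with f_{yy} < 0, so the point is a local maximum.
f(1/2, -2/3) = 49/12.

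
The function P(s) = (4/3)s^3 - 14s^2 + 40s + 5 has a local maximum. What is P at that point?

P'(s) = 4s^2 - 28s + 40 = 0 at s = 2, 5.
Second-derivative test with P''(s) = 8s - 28: P''(2) = -12 < 0 ⇒ local maximum; P''(5) = 12 > 0 ⇒ local minimum.
The local maximum is P(2) = 119/3.

119/3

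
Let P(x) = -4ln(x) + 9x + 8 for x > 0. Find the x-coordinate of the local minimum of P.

P'(x) = -4/x + 9 = 0 gives x = 4/9.
P''(x) = 4/x², which is positive for x > 0, so this is a local minimum.
P(4/9) = -4·ln(4/9) + 4 + 8 ≈ 15.2437.

4/9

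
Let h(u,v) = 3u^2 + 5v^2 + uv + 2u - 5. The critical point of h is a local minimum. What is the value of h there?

-315/59

∂h/∂u = 6u + v + 2 = 0 and ∂h/∂v = u + 10v = 0, so (u, v) = (-20/59, 2/59).
The Hessian has h_{uu} = 6, h_{vv} = 10, h_{uv} = 1, giving D = 59 > 0 with h_{uu} > 0, so the point is a local minimum.
h(-20/59, 2/59) = -315/59.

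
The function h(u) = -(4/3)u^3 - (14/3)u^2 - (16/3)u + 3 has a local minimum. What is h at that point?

403/81

h'(u) = -4u^2 - (28/3)u - 16/3. Setting h'(u) = 0 gives u ∈ {-4/3, -1}.
Since h''(u) = -8u - 28/3, we get h''(-4/3) = 4/3 > 0 ⇒ local minimum; h''(-1) = -4/3 < 0 ⇒ local maximum.
The local minimum is h(-4/3) = 403/81.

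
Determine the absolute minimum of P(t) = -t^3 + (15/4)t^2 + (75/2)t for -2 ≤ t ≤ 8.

P'(t) = -3t^2 + (15/2)t + 75/2, whose only zero in [-2, 8] is t = 5.
Evaluating at the critical points and endpoints: P(-2) = -52; P(5) = 625/4; P(8) = 28.
The minimum over the interval is -52, attained at t = -2.

-52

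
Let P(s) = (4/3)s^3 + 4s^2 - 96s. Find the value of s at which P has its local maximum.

-6

Critical points: P'(s) = 4s^2 + 8s - 96 vanishes at s = -6, 4.
Second-derivative test with P''(s) = 8s + 8: P''(-6) = -40 < 0 ⇒ local maximum; P''(4) = 40 > 0 ⇒ local minimum.
So the local maximum value is P(-6) = 432.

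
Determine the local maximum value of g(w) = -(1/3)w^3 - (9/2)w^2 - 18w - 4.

Critical points: g'(w) = -w^2 - 9w - 18 vanishes at w = -6, -3.
Since g''(w) = -2w - 9, we get g''(-6) = 3 > 0 ⇒ local minimum; g''(-3) = -3 < 0 ⇒ local maximum.
Thus g has its local maximum at w = -3, with value 37/2.

37/2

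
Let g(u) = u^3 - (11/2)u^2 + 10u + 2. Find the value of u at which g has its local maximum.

g'(u) = 3u^2 - 11u + 10 = 0 at u = 5/3, 2.
g''(u) = 6u - 11. g''(5/3) = -1 < 0 ⇒ local maximum; g''(2) = 1 > 0 ⇒ local minimum.
The local maximum is g(5/3) = 433/54.

5/3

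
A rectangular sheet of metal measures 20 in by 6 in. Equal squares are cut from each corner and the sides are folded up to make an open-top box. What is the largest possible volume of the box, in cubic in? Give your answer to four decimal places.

77.0866

With cut size x, the volume is V(x) = x(20 − 2x)(6 − 2x) for 0 < x < 3.
V'(x) = 12x^2 − 104x + 120. Setting V'(x) = 0 gives x ≈ 1.3706 (the root in (0, 3)).
V''(x) = 24x − 104 is negative there, so this is the maximum; V ≈ 77.0866.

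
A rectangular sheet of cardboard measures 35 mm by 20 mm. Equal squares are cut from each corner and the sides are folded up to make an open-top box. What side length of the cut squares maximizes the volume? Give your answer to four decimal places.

With cut size x, the volume is V(x) = x(35 − 2x)(20 − 2x) for 0 < x < 10.
V'(x) = 12x^2 − 220x + 700. Setting V'(x) = 0 gives x ≈ 4.0977 (the root in (0, 10)).
V''(x) = 24x − 220 is negative there, so this is the maximum; V ≈ 1296.5843.

4.0977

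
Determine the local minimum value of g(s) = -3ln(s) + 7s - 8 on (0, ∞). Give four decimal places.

g'(s) = -3/s + 7 = 0 gives s = 3/7.
g''(s) = 3/s², which is positive for s > 0, so this is a local minimum.
g(3/7) = -3·ln(3/7) + 3 - 8 ≈ -2.4581.

-2.4581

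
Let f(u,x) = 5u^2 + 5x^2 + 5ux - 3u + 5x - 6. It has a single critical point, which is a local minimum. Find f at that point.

∂f/∂u = 10u + 5x - 3 = 0 and ∂f/∂x = 5u + 10x + 5 = 0, so (u, x) = (11/15, -13/15).
The Hessian has f_{uu} = 10, f_{xx} = 10, f_{ux} = 5, giving D = 75 > 0 with f_{uu} > 0, so the point is a local minimum.
f(11/15, -13/15) = -139/15.

-139/15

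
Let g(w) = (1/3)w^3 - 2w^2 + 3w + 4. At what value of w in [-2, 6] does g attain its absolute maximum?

6

The derivative is w^2 - 4w + 3, which vanishes at w = 1 and w = 3.
Compare values at every candidate in [-2, 6]: g(-2) = -38/3; g(1) = 16/3; g(3) = 4; g(6) = 22.
So the maximum is g(6) = 22.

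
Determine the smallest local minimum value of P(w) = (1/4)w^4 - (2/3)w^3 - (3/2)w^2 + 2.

-37/4

Critical points: P'(w) = w^3 - 2w^2 - 3w vanishes at w = -1, 0, 3.
Since P''(w) = 3w^2 - 4w - 3, we get P''(-1) = 4 > 0 ⇒ local minimum; P''(0) = -3 < 0 ⇒ local maximum; P''(3) = 12 > 0 ⇒ local minimum.
Thus P has its smallest local minimum at w = 3, with value -37/4.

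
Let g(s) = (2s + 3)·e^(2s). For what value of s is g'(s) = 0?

g'(s) = 2·e^(2s) + (2s + 3)·2·e^(2s) = (4s + 8)·e^(2s). Since e^(2s) > 0, the only critical point is s = -2.
g''(-2) has the same sign as 4 > 0, so this is a local minimum.
g(-2) = (-1)·e^(-4) ≈ -0.0183.

-2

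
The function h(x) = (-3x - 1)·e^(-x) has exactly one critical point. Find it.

Differentiating with the product rule gives h'(x) = (3x - 2)·e^(-x). Since e^(-x) > 0, the only critical point is x = 2/3.
h''(2/3) has the same sign as 3 > 0, so this is a local minimum.
h(2/3) = (-3)·e^(-2/3) ≈ -1.5403.

2/3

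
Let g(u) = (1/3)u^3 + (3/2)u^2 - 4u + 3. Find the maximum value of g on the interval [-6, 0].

65/3

g'(u) = u^2 + 3u - 4, whose only zero in [-6, 0] is u = -4.
Candidates: g(-6) = 9,  g(-4) = 65/3,  g(0) = 3.
So the maximum is g(-4) = 65/3.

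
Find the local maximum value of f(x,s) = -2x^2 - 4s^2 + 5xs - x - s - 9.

-52/7

∂f/∂x = -4x + 5s - 1 = 0 and ∂f/∂s = 5x - 8s - 1 = 0, so (x, s) = (-13/7, -9/7).
The Hessian has f_{xx} = -4, f_{ss} = -8, f_{xs} = 5, giving D = 7 > 0 with f_{xx} < 0, so the point is a local maximum.
f(-13/7, -9/7) = -52/7.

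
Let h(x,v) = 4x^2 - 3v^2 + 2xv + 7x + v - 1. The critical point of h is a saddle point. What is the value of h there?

∂h/∂x = 8x + 2v + 7 = 0 and ∂h/∂v = 2x - 6v + 1 = 0, so (x, v) = (-11/13, -3/26).
The Hessian has h_{xx} = 8, h_{vv} = -6, h_{xv} = 2, giving D = -52 < 0, so the point is a saddle point.
h(-11/13, -3/26) = -209/52.

-209/52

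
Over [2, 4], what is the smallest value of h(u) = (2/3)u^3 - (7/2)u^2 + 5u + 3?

h'(u) = 2u^2 - 7u + 5, whose only zero in [2, 4] is u = 5/2.
Candidates: h(2) = 13/3,  h(5/2) = 97/24,  h(4) = 29/3.
The minimum over the interval is 97/24, attained at u = 5/2.

97/24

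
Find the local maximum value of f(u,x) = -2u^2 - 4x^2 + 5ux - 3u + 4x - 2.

∂f/∂u = -4u + 5x - 3 = 0 and ∂f/∂x = 5u - 8x + 4 = 0, so (u, x) = (-4/7, 1/7).
The Hessian has f_{uu} = -4, f_{xx} = -8, f_{ux} = 5, giving D = 7 > 0 with f_{uu} < 0, so the point is a local maximum.
f(-4/7, 1/7) = -6/7.

-6/7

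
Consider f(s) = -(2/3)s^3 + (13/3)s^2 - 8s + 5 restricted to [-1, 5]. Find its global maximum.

18

Differentiating, f'(s) = -2s^2 + (26/3)s - 8; which vanishes at s = 4/3 and s = 3.
Evaluating at the critical points and endpoints: f(-1) = 18; f(4/3) = 37/81; f(3) = 2; f(5) = -10.
Hence the absolute maximum is 18 at s = -1.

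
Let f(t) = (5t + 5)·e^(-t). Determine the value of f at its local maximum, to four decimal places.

5.0000

By the product rule, f'(t) = (-5t)·e^(-t). Since e^(-t) > 0, the only critical point is t = 0.
f''(0) has the same sign as -5 < 0, so this is a local maximum.
f(0) = (5)·e^(0) ≈ 5.0000.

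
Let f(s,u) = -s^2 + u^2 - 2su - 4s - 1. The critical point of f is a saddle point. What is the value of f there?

∂f/∂s = -2s - 2u - 4 = 0 and ∂f/∂u = -2s + 2u = 0, so (s, u) = (-1, -1).
The Hessian has f_{ss} = -2, f_{uu} = 2, f_{su} = -2, giving D = -8 < 0, so the point is a saddle point.
f(-1, -1) = 1.

1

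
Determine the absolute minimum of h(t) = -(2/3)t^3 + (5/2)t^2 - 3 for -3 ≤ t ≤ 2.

h'(t) = -2t^2 + 5t, whose only zero in [-3, 2] is t = 0.
Candidates: h(-3) = 75/2, h(0) = -3, h(2) = 5/3.
The minimum over the interval is -3, attained at t = 0.

-3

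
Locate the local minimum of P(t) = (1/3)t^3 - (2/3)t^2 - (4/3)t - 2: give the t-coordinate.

P'(t) = t^2 - (4/3)t - 4/3 = 0 at t = -2/3, 2.
Second-derivative test with P''(t) = 2t - 4/3: P''(-2/3) = -8/3 < 0 ⇒ local maximum; P''(2) = 8/3 > 0 ⇒ local minimum.
Thus P has its local minimum at t = 2, with value -14/3.

2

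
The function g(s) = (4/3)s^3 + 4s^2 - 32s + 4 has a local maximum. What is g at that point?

Critical points: g'(s) = 4s^2 + 8s - 32 vanishes at s = -4, 2.
Since g''(s) = 8s + 8, we get g''(-4) = -24 < 0 ⇒ local maximum; g''(2) = 24 > 0 ⇒ local minimum.
The local maximum is g(-4) = 332/3.

332/3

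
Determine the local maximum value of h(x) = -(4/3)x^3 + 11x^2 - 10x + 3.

184/3

Critical points: h'(x) = -4x^2 + 22x - 10 vanishes at x = 1/2, 5.
Second-derivative test with h''(x) = -8x + 22: h''(1/2) = 18 > 0 ⇒ local minimum; h''(5) = -18 < 0 ⇒ local maximum.
So the local maximum value is h(5) = 184/3.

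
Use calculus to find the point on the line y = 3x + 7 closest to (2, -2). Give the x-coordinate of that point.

-5/2

Minimize D(x)^2 = (x - 2)^2 + (3x + 9)^2.
d/dx[D^2] = 2(x - 2) + 2·3·(3x + 9) = 0 ⇒ x = -5/2.
Then y = -1/2 and the distance is √(45/2) ≈ 4.7434.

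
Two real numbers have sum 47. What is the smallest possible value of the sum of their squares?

With a + b = 47, a^2 + b^2 = a^2 + (47 − a)^2.
The derivative 2a − 2(47 − a) = 4a − 94 vanishes at a = 47/2; second derivative 4 > 0, a minimum.
The minimum is 2·(47/2)^2 = 2209/2.

2209/2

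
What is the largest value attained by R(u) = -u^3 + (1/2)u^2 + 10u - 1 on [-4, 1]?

31

Differentiating, R'(u) = -3u^2 + u + 10; whose only zero in [-4, 1] is u = -5/3.
Evaluating at the critical points and endpoints: R(-4) = 31; R(-5/3) = -629/54; R(1) = 17/2.
So the maximum is R(-4) = 31.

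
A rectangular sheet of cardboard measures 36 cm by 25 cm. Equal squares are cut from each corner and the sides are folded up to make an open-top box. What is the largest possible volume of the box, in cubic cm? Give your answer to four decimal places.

1951.5965

With cut size x, the volume is V(x) = x(36 − 2x)(25 − 2x) for 0 < x < 12.5.
V'(x) = 12x^2 − 244x + 900. Setting V'(x) = 0 gives x ≈ 4.8412 (the root in (0, 12.5)).
V''(x) = 24x − 244 is negative there, so this is the maximum; V ≈ 1951.5965.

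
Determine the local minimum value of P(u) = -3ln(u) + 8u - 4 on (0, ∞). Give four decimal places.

P'(u) = -3/u + 8 = 0 gives u = 3/8.
P''(u) = 3/u², which is positive for u > 0, so this is a local minimum.
P(3/8) = -3·ln(3/8) + 3 - 4 ≈ 1.9425.

1.9425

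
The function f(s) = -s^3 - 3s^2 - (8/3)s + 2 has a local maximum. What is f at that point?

74/27

f'(s) = -3s^2 - 6s - 8/3. Setting f'(s) = 0 gives s ∈ {-4/3, -2/3}.
f''(s) = -6s - 6. f''(-4/3) = 2 > 0 ⇒ local minimum; f''(-2/3) = -2 < 0 ⇒ local maximum.
Thus f has its local maximum at s = -2/3, with value 74/27.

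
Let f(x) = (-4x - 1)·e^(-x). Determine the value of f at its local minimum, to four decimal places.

Differentiating with the product rule gives f'(x) = (4x - 3)·e^(-x). Since e^(-x) > 0, the only critical point is x = 3/4.
f''(3/4) has the same sign as 4 > 0, so this is a local minimum.
f(3/4) = (-4)·e^(-3/4) ≈ -1.8895.

-1.8895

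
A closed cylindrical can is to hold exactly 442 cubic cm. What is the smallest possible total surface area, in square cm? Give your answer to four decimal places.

With radius r and height h, πr²h = 442 so h = 442/(πr²), and S(r) = 2πr² + 2πrh = 2πr² + 2·442/r.
S'(r) = 4πr − 2·442/r² = 0 ⇒ r³ = 442/(2π), so r ≈ 4.1281 and h = 2r ≈ 8.2561.
S''(r) = 4π + 4·442/r³ > 0, so this is the minimum; S ≈ 321.2152.

321.2152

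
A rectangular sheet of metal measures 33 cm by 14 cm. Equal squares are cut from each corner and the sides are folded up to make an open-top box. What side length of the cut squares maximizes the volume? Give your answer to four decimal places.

With cut size x, the volume is V(x) = x(33 − 2x)(14 − 2x) for 0 < x < 7.
V'(x) = 12x^2 − 188x + 462. Setting V'(x) = 0 gives x ≈ 3.0520 (the root in (0, 7)).
V''(x) = 24x − 188 is negative there, so this is the maximum; V ≈ 648.1557.

3.0520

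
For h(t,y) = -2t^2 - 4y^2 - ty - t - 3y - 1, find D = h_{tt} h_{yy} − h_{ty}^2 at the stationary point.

∂h/∂t = -4t - y - 1 = 0 and ∂h/∂y = -t - 8y - 3 = 0, so (t, y) = (-5/31, -11/31).
The Hessian has h_{tt} = -4, h_{yy} = -8, h_{ty} = -1, giving D = 31 > 0 with h_{tt} < 0, so the point is a local maximum.
D = (-4)·(-8) − (-1)^2 = 31.

31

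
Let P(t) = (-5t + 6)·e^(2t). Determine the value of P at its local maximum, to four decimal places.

P'(t) = (-5)·e^(2t) + (-5t + 6)·2·e^(2t) = (-10t + 7)·e^(2t). Since e^(2t) > 0, the only critical point is t = 7/10.
P''(7/10) has the same sign as -10 < 0, so this is a local maximum.
P(7/10) = (5/2)·e^(7/5) ≈ 10.1380.

10.1380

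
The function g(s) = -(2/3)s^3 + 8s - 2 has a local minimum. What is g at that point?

g'(s) = -2s^2 + 8 = 0 at s = -2, 2.
Second-derivative test with g''(s) = -4s: g''(-2) = 8 > 0 ⇒ local minimum; g''(2) = -8 < 0 ⇒ local maximum.
Thus g has its local minimum at s = -2, with value -38/3.

-38/3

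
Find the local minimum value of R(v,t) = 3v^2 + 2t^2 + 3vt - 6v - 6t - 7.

∂R/∂v = 6v + 3t - 6 = 0 and ∂R/∂t = 3v + 4t - 6 = 0, so (v, t) = (2/5, 6/5).
The Hessian has R_{vv} = 6, R_{tt} = 4, R_{vt} = 3, giving D = 15 > 0 with R_{vv} > 0, so the point is a local minimum.
R(2/5, 6/5) = -59/5.

-59/5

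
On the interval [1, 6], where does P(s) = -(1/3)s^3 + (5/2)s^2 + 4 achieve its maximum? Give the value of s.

Differentiating, P'(s) = -s^2 + 5s; whose only zero in [1, 6] is s = 5.
Evaluating at the critical points and endpoints: P(1) = 37/6,  P(5) = 149/6,  P(6) = 22.
The maximum over the interval is 149/6, attained at s = 5.

5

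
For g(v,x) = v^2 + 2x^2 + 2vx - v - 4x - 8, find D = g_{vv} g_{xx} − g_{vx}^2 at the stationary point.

4

∂g/∂v = 2v + 2x - 1 = 0 and ∂g/∂x = 2v + 4x - 4 = 0, so (v, x) = (-1, 3/2).
The Hessian has g_{vv} = 2, g_{xx} = 4, g_{vx} = 2, giving D = 4 > 0 with g_{vv} > 0, so the point is a local minimum.
D = (2)·(4) − (2)^2 = 4.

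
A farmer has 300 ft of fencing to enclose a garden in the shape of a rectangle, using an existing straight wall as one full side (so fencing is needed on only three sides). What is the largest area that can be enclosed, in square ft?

11250

Let the sides perpendicular to the wall have length x and the parallel side y, so 2x + y = 300 and the area is A = xy = x(300 − 2x).
A'(x) = 300 − 4x = 0 gives x = 75, and A''(x) = −4 < 0 confirms a maximum.
Then y = 300 − 2·75 = 150 and A = 11250.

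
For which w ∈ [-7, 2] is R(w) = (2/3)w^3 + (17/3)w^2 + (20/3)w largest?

2

The derivative is 2w^2 + (34/3)w + 20/3, which vanishes at w = -5 and w = -2/3.
Evaluating at the critical points and endpoints: R(-7) = 7/3,  R(-5) = 25,  R(-2/3) = -172/81,  R(2) = 124/3.
So the maximum is R(2) = 124/3.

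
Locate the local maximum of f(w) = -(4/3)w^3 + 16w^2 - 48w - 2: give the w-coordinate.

f'(w) = -4w^2 + 32w - 48 = 0 at w = 2, 6.
Second-derivative test with f''(w) = -8w + 32: f''(2) = 16 > 0 ⇒ local minimum; f''(6) = -16 < 0 ⇒ local maximum.
So the local maximum value is f(6) = -2.

6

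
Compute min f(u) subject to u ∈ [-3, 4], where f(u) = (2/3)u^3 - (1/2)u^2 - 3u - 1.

The derivative is 2u^2 - u - 3, which vanishes at u = -1 and u = 3/2.
Candidates: f(-3) = -29/2,  f(-1) = 5/6,  f(3/2) = -35/8,  f(4) = 65/3.
So the minimum is f(-3) = -29/2.

-29/2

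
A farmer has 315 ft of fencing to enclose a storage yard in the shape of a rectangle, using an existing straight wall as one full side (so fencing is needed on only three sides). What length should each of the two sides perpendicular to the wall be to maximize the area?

Let the sides perpendicular to the wall have length x and the parallel side y, so 2x + y = 315 and the area is A = xy = x(315 − 2x).
A'(x) = 315 − 4x = 0 gives x = 315/4, and A''(x) = −4 < 0 confirms a maximum.
Then y = 315 − 2·315/4 = 315/2 and A = 99225/8.

315/4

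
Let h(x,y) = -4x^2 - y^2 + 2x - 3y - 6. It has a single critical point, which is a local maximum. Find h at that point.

∂h/∂x = -8x + 2 = 0 and ∂h/∂y = -2y - 3 = 0, so (x, y) = (1/4, -3/2).
The Hessian has h_{xx} = -8, h_{yy} = -2, h_{xy} = 0, giving D = 16 > 0 with h_{xx} < 0, so the point is a local maximum.
h(1/4, -3/2) = -7/2.

-7/2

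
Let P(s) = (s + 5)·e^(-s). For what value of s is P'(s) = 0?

-4

P'(s) = 1·e^(-s) + (s + 5)·(-1)·e^(-s) = (-s - 4)·e^(-s). Since e^(-s) > 0, the only critical point is s = -4.
P''(-4) has the same sign as -1 < 0, so this is a local maximum.
P(-4) = (1)·e^(4) ≈ 54.5982.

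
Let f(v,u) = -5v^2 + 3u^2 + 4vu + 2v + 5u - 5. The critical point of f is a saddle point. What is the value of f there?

∂f/∂v = -10v + 4u + 2 = 0 and ∂f/∂u = 4v + 6u + 5 = 0, so (v, u) = (-2/19, -29/38).
The Hessian has f_{vv} = -10, f_{uu} = 6, f_{vu} = 4, giving D = -76 < 0, so the point is a saddle point.
f(-2/19, -29/38) = -533/76.

-533/76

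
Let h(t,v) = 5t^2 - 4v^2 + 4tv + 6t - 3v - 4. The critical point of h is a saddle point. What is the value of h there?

-137/32

∂h/∂t = 10t + 4v + 6 = 0 and ∂h/∂v = 4t - 8v - 3 = 0, so (t, v) = (-3/8, -9/16).
The Hessian has h_{tt} = 10, h_{vv} = -8, h_{tv} = 4, giving D = -96 < 0, so the point is a saddle point.
h(-3/8, -9/16) = -137/32.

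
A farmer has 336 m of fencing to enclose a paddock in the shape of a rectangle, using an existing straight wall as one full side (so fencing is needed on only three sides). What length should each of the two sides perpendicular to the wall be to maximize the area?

Let the sides perpendicular to the wall have length x and the parallel side y, so 2x + y = 336 and the area is A = xy = x(336 − 2x).
A'(x) = 336 − 4x = 0 gives x = 84, and A''(x) = −4 < 0 confirms a maximum.
Then y = 336 − 2·84 = 168 and A = 14112.

84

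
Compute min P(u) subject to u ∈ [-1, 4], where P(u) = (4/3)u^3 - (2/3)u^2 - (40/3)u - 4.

P'(u) = 4u^2 - (4/3)u - 40/3, whose only zero in [-1, 4] is u = 2.
Evaluating at the critical points and endpoints: P(-1) = 22/3,  P(2) = -68/3,  P(4) = 52/3.
The minimum over the interval is -68/3, attained at u = 2.

-68/3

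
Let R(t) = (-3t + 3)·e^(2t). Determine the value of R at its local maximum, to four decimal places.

4.0774

Differentiating with the product rule gives R'(t) = (-6t + 3)·e^(2t). Since e^(2t) > 0, the only critical point is t = 1/2.
R''(1/2) has the same sign as -6 < 0, so this is a local maximum.
R(1/2) = (3/2)·e^(1) ≈ 4.0774.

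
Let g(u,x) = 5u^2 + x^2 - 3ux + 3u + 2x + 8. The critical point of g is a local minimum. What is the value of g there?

∂g/∂u = 10u - 3x + 3 = 0 and ∂g/∂x = -3u + 2x + 2 = 0, so (u, x) = (-12/11, -29/11).
The Hessian has g_{uu} = 10, g_{xx} = 2, g_{ux} = -3, giving D = 11 > 0 with g_{uu} > 0, so the point is a local minimum.
g(-12/11, -29/11) = 41/11.

41/11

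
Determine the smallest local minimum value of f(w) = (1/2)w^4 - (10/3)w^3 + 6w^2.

0

f'(w) = 2w^3 - 10w^2 + 12w = 0 at w = 0, 2, 3.
Since f''(w) = 6w^2 - 20w + 12, we get f''(0) = 12 > 0 ⇒ local minimum; f''(2) = -4 < 0 ⇒ local maximum; f''(3) = 6 > 0 ⇒ local minimum.
So the smallest local minimum value is f(0) = 0.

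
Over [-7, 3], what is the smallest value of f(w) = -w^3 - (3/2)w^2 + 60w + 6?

The derivative is -3w^2 - 3w + 60, whose only zero in [-7, 3] is w = -5.
Compare values at every candidate in [-7, 3]: f(-7) = -289/2, f(-5) = -413/2, f(3) = 291/2.
Hence the absolute minimum is -413/2 at w = -5.

-413/2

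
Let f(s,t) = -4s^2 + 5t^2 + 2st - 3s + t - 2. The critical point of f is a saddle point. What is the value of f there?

∂f/∂s = -8s + 2t - 3 = 0 and ∂f/∂t = 2s + 10t + 1 = 0, so (s, t) = (-8/21, -1/42).
The Hessian has f_{ss} = -8, f_{tt} = 10, f_{st} = 2, giving D = -84 < 0, so the point is a saddle point.
f(-8/21, -1/42) = -121/84.

-121/84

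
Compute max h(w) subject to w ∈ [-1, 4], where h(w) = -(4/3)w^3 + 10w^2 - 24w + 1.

109/3

h'(w) = -4w^2 + 20w - 24, which vanishes at w = 2 and w = 3.
Evaluating at the critical points and endpoints: h(-1) = 109/3; h(2) = -53/3; h(3) = -17; h(4) = -61/3.
The maximum over the interval is 109/3, attained at w = -1.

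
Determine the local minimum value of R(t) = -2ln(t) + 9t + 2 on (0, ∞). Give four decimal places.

R'(t) = -2/t + 9 = 0 gives t = 2/9.
R''(t) = 2/t², which is positive for t > 0, so this is a local minimum.
R(2/9) = -2·ln(2/9) + 2 + 2 ≈ 7.0082.

7.0082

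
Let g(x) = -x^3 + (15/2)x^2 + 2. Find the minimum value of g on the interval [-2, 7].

2

g'(x) = -3x^2 + 15x, which vanishes at x = 0 and x = 5.
Evaluating at the critical points and endpoints: g(-2) = 40, g(0) = 2, g(5) = 129/2, g(7) = 53/2.
Hence the absolute minimum is 2 at x = 0.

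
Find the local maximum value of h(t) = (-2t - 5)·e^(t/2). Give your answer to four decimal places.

0.4216

Differentiating with the product rule gives h'(t) = (-t - 9/2)·e^(t/2). Since e^(t/2) > 0, the only critical point is t = -9/2.
h''(-9/2) has the same sign as -1 < 0, so this is a local maximum.
h(-9/2) = (4)·e^(-9/4) ≈ 0.4216.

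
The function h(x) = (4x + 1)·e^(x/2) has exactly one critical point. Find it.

-9/4

h'(x) = 4·e^(x/2) + (4x + 1)·(1/2)·e^(x/2) = (2x + 9/2)·e^(x/2). Since e^(x/2) > 0, the only critical point is x = -9/4.
h''(-9/4) has the same sign as 2 > 0, so this is a local minimum.
h(-9/4) = (-8)·e^(-9/8) ≈ -2.5972.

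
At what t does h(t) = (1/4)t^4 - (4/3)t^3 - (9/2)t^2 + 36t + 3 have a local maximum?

3

h'(t) = t^3 - 4t^2 - 9t + 36 = 0 at t = -3, 3, 4.
Since h''(t) = 3t^2 - 8t - 9, we get h''(-3) = 42 > 0 ⇒ local minimum; h''(3) = -6 < 0 ⇒ local maximum; h''(4) = 7 > 0 ⇒ local minimum.
The local maximum is h(3) = 219/4.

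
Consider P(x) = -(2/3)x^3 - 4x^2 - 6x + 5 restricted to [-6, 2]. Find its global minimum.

The derivative is -2x^2 - 8x - 6, which vanishes at x = -3 and x = -1.
Candidates: P(-6) = 41; P(-3) = 5; P(-1) = 23/3; P(2) = -85/3.
Hence the absolute minimum is -85/3 at x = 2.

-85/3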